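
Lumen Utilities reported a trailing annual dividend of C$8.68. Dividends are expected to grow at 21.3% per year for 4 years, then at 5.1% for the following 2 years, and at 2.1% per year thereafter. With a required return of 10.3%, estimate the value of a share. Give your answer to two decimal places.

C$211.43

Three-stage DDM. Project D₁…D_6; terminal Gordon value at t=6 with g = 0.021; discount at r = 0.103.
D_1 = 10.5288
D_2 = 12.7715
D_3 = 15.4918
D_4 = 18.7916
D_5 = 19.7499
D_6 = 20.7572
TV_6 = 21.1931/(0.103−0.021) = 258.4522
P₀ = Σ Dₜ/(1+r)ᵗ + TV_6/(1+r)^6 = 211.4327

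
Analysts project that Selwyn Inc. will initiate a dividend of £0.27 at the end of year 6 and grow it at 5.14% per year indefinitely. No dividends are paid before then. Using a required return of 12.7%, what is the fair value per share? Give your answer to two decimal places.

£1.96

Deferred-dividend DDM. At t=5 the remaining stream is a growing perpetuity with first payment D_6 = 0.27.
V_5 = D_6/(r−g) = 0.27/(0.127−0.0514) = 3.5714
P₀ = V_5/(1+r)^5 = 3.5714/(1+0.127)^5 = 1.9644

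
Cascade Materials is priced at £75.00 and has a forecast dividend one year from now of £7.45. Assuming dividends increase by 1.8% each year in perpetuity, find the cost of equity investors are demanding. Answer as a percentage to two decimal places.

Rearranging the constant-growth DDM: r = D₁/P₀ + g.
r = 7.4500 / 75.00 + 0.018 = 0.09933 + 0.018 = 0.11733

11.73%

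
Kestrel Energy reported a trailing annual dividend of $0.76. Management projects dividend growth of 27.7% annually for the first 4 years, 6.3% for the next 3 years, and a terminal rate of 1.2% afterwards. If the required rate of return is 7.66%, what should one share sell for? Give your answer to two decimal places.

$31.83

Three-stage DDM. Project D₁…D_7; terminal Gordon value at t=7 with g = 0.012; discount at r = 0.0766.
D_1 = 0.9705
D_2 = 1.2394
D_3 = 1.5827
D_4 = 2.0211
D_5 = 2.1484
D_6 = 2.2837
D_7 = 2.4276
TV_7 = 2.4567/(0.0766−0.012) = 38.0299
P₀ = Σ Dₜ/(1+r)ᵗ + TV_7/(1+r)^7 = 31.8288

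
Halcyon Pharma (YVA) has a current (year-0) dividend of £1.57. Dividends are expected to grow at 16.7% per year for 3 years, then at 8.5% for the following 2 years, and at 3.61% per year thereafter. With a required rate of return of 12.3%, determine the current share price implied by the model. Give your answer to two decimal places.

£28.04

Three-stage DDM. Project D₁…D_5; terminal Gordon value at t=5 with g = 0.0361; discount at r = 0.123.
D_1 = 1.8322
D_2 = 2.1382
D_3 = 2.4952
D_4 = 2.7073
D_5 = 2.9375
TV_5 = 3.0435/(0.123−0.0361) = 35.0230
P₀ = Σ Dₜ/(1+r)ᵗ + TV_5/(1+r)^5 = 28.0447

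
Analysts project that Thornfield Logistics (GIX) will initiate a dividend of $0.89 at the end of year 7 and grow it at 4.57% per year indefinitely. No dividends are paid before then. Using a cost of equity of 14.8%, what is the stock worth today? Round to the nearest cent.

Deferred-dividend DDM. At t=6 the remaining stream is a growing perpetuity with first payment D_7 = 0.89.
V_6 = D_7/(r−g) = 0.89/(0.148−0.0457) = 8.6999
P₀ = V_6/(1+r)^6 = 8.6999/(1+0.148)^6 = 3.8007

$3.80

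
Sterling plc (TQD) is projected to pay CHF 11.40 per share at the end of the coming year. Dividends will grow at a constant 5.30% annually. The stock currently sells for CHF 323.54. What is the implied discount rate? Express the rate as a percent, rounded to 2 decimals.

8.82%

Rearranging the constant-growth DDM: r = D₁/P₀ + g.
r = 11.4000 / 323.54 + 0.053 = 0.03524 + 0.053 = 0.08824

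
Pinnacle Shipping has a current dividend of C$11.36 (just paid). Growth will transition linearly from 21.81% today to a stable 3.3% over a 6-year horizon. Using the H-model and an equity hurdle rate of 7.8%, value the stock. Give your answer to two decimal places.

C$400.96

H-model: P₀ = D₀[(1+g_L) + H(g_S−g_L)]/(r−g_L), with H = 6/2 = 3.
P₀ = 11.36 × [(1+0.033) + 3×(0.2181−0.033)] / (0.078−0.033)
   = 11.36 × 1.5883 / 0.045 = 400.9575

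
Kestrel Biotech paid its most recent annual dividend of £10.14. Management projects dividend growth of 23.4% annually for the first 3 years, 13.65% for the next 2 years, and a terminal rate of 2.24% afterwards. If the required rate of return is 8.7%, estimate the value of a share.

£327.81

Three-stage DDM. Project D₁…D_5; terminal Gordon value at t=5 with g = 0.0224; discount at r = 0.087.
D_1 = 12.5128
D_2 = 15.4407
D_3 = 19.0539
D_4 = 21.6547
D_5 = 24.6106
TV_5 = 25.1619/(0.087−0.0224) = 389.5028
P₀ = Σ Dₜ/(1+r)ᵗ + TV_5/(1+r)^5 = 327.8053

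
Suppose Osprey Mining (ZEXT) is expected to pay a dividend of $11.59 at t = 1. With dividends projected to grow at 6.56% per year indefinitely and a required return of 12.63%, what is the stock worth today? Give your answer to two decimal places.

Gordon growth model: P₀ = D₁/(r − g), with D₁ = 11.59 given directly.
P₀ = 11.5900 / (0.1263 − 0.0656) = 11.5900 / 0.0607 = 190.9390

$190.94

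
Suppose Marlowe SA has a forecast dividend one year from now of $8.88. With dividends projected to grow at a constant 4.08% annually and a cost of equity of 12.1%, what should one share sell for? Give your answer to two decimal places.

$110.72

Gordon growth model: P₀ = D₁/(r − g), with D₁ = 8.88 given directly.
P₀ = 8.8800 / (0.121 − 0.0408) = 8.8800 / 0.0802 = 110.7232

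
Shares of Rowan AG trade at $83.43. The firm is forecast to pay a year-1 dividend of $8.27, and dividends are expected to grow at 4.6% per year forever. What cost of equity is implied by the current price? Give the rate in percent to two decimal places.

14.51%

Rearranging the constant-growth DDM: r = D₁/P₀ + g.
r = 8.2700 / 83.43 + 0.046 = 0.09913 + 0.046 = 0.14513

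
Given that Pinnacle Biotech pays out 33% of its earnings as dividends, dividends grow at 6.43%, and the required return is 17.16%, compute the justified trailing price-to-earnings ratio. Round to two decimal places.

Justified trailing P/E = b(1+g)/(r−g) = 0.33×(1+0.0643)/(0.1716−0.0643) = 3.2732

3.27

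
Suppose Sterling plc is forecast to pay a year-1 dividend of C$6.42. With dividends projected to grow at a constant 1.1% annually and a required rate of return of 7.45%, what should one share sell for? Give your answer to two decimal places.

Gordon growth model: P₀ = D₁/(r − g), with D₁ = 6.42 given directly.
P₀ = 6.4200 / (0.0745 − 0.011) = 6.4200 / 0.0635 = 101.1024

C$101.10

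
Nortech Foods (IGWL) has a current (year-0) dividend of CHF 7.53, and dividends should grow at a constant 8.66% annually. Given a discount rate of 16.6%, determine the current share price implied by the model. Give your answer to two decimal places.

Gordon growth model: P₀ = D₁/(r − g). D₁ = 7.53 × (1 + 0.0866) = 8.1821.
P₀ = 8.1821 / (0.166 − 0.0866) = 8.1821 / 0.0794 = 103.0491

CHF 103.05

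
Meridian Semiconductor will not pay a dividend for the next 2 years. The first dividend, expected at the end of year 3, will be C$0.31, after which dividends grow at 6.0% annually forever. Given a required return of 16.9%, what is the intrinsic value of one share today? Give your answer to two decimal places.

Deferred-dividend DDM. At t=2 the remaining stream is a growing perpetuity with first payment D_3 = 0.31.
V_2 = D_3/(r−g) = 0.31/(0.169−0.06) = 2.8440
P₀ = V_2/(1+r)^2 = 2.8440/(1+0.169)^2 = 2.0812

C$2.08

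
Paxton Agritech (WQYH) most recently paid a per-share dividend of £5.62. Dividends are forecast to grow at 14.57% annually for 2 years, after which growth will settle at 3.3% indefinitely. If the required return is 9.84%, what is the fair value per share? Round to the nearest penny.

£108.55

Two-stage DDM. Project D₁…D_2 at 0.1457, terminal growth 0.033, discount at r = 0.0984.
D_1 = 6.4388
D_2 = 7.3770
Terminal value at t=2: TV = D_3/(r−g) = 7.6204/(0.0984−0.033) = 116.5201
P₀ = 6.4388/(1+0.0984)^1 + 7.3770/(1+0.0984)^2 + 116.5201/(1+0.0984)^2 = 108.5548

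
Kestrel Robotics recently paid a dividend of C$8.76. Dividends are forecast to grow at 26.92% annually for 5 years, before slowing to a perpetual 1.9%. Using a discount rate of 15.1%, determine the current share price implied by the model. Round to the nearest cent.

Two-stage DDM. Project D₁…D_5 at 0.2692, terminal growth 0.019, discount at r = 0.151.
D_1 = 11.1182
D_2 = 14.1112
D_3 = 17.9099
D_4 = 22.7313
D_5 = 28.8506
Terminal value at t=5: TV = D_6/(r−g) = 29.3987/(0.151−0.019) = 222.7177
P₀ = 11.1182/(1+0.151)^1 + 14.1112/(1+0.151)^2 + 17.9099/(1+0.151)^3 + 22.7313/(1+0.151)^4 + 28.8506/(1+0.151)^5 + 222.7177/(1+0.151)^5 = 169.5397

C$169.54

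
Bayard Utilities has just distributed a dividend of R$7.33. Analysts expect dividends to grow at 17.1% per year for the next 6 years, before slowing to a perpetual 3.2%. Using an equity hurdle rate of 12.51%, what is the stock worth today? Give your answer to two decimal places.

R$153.99

Two-stage DDM. Project D₁…D_6 at 0.171, terminal growth 0.032, discount at r = 0.1251.
D_1 = 8.5834
D_2 = 10.0512
D_3 = 11.7700
D_4 = 13.7826
D_5 = 16.1394
D_6 = 18.8993
Terminal value at t=6: TV = D_7/(r−g) = 19.5041/(0.1251−0.032) = 209.4958
P₀ = 8.5834/(1+0.1251)^1 + 10.0512/(1+0.1251)^2 + 11.7700/(1+0.1251)^3 + 13.7826/(1+0.1251)^4 + 16.1394/(1+0.1251)^5 + 18.8993/(1+0.1251)^6 + 209.4958/(1+0.1251)^6 = 153.9876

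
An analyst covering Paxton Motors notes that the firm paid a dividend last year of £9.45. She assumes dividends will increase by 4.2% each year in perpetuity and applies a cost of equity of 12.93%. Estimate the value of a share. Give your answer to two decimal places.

£112.79

Gordon growth model: P₀ = D₁/(r − g). D₁ = 9.45 × (1 + 0.042) = 9.8469.
P₀ = 9.8469 / (0.1293 − 0.042) = 9.8469 / 0.0873 = 112.7938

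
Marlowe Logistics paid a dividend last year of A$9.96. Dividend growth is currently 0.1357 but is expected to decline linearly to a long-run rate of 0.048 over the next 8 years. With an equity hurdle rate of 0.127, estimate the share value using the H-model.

A$176.36

H-model: P₀ = D₀[(1+g_L) + H(g_S−g_L)]/(r−g_L), with H = 8/2 = 4.
P₀ = 9.96 × [(1+0.048) + 4×(0.1357−0.048)] / (0.127−0.048)
   = 9.96 × 1.3988 / 0.079 = 176.3550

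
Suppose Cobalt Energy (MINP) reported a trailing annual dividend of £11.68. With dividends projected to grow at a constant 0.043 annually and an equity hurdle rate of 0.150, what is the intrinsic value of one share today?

£113.85

Gordon growth model: P₀ = D₁/(r − g). D₁ = 11.68 × (1 + 0.043) = 12.1822.
P₀ = 12.1822 / (0.15 − 0.043) = 12.1822 / 0.107 = 113.8527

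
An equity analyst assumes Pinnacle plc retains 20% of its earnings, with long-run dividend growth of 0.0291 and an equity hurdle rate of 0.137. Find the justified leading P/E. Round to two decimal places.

7.41

Payout ratio b = 1 − 0.20 = 0.80.
Justified leading P/E = b/(r−g) = 0.80/(0.137−0.0291) = 7.4143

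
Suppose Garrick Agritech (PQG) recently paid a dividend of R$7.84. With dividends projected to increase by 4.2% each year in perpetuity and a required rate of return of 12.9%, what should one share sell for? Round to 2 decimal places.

Gordon growth model: P₀ = D₁/(r − g). D₁ = 7.84 × (1 + 0.042) = 8.1693.
P₀ = 8.1693 / (0.129 − 0.042) = 8.1693 / 0.087 = 93.8998

R$93.90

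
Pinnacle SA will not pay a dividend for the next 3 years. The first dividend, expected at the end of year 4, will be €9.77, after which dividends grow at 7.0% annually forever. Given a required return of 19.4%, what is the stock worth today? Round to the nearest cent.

€46.29

Deferred-dividend DDM. At t=3 the remaining stream is a growing perpetuity with first payment D_4 = 9.77.
V_3 = D_4/(r−g) = 9.77/(0.194−0.07) = 78.7903
P₀ = V_3/(1+r)^3 = 78.7903/(1+0.194)^3 = 46.2871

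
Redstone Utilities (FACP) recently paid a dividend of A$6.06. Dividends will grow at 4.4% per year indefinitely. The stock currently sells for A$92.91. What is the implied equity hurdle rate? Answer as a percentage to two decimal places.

11.21%

Rearranging the constant-growth DDM: r = D₁/P₀ + g.
D₁ = 6.06 × (1 + 0.044) = 6.3266.
r = 6.3266 / 92.91 + 0.044 = 0.06809 + 0.044 = 0.11209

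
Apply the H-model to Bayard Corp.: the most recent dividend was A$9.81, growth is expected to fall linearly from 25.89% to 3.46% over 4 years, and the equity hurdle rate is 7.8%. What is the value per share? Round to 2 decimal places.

A$335.26

H-model: P₀ = D₀[(1+g_L) + H(g_S−g_L)]/(r−g_L), with H = 4/2 = 2.
P₀ = 9.81 × [(1+0.0346) + 2×(0.2589−0.0346)] / (0.078−0.0346)
   = 9.81 × 1.4832 / 0.0434 = 335.2579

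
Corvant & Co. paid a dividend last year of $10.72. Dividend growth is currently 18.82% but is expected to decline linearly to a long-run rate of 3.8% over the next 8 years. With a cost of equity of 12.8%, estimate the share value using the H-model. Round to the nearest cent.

H-model: P₀ = D₀[(1+g_L) + H(g_S−g_L)]/(r−g_L), with H = 8/2 = 4.
P₀ = 10.72 × [(1+0.038) + 4×(0.1882−0.038)] / (0.128−0.038)
   = 10.72 × 1.6388 / 0.09 = 195.1993

$195.20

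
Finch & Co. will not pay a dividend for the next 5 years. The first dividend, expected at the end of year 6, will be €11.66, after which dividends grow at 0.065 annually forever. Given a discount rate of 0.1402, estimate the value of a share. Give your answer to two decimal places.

Deferred-dividend DDM. At t=5 the remaining stream is a growing perpetuity with first payment D_6 = 11.66.
V_5 = D_6/(r−g) = 11.66/(0.1402−0.065) = 155.0532
P₀ = V_5/(1+r)^5 = 155.0532/(1+0.1402)^5 = 80.4592

€80.46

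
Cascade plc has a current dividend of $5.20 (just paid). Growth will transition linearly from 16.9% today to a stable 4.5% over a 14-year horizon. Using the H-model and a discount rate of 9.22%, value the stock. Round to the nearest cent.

H-model: P₀ = D₀[(1+g_L) + H(g_S−g_L)]/(r−g_L), with H = 14/2 = 7.
P₀ = 5.20 × [(1+0.045) + 7×(0.169−0.045)] / (0.0922−0.045)
   = 5.20 × 1.9130 / 0.0472 = 210.7542

$210.75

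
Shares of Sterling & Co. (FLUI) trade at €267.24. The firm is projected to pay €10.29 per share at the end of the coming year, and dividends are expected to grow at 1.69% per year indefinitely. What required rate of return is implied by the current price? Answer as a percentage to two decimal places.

5.54%

Rearranging the constant-growth DDM: r = D₁/P₀ + g.
r = 10.2900 / 267.24 + 0.0169 = 0.03850 + 0.0169 = 0.05540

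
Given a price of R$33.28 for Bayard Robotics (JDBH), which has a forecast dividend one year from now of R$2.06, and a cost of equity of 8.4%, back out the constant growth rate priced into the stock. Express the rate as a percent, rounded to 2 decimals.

From P₀ = D₁/(r − g), the implied growth is g = r − D₁/P₀.
g = 0.084 − 2.06/33.28 = 0.084 − 0.06190 = 0.02210

2.21%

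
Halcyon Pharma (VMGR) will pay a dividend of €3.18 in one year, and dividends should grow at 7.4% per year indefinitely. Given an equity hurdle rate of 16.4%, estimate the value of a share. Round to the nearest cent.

€35.33

Gordon growth model: P₀ = D₁/(r − g), with D₁ = 3.18 given directly.
P₀ = 3.1800 / (0.164 − 0.074) = 3.1800 / 0.09 = 35.3333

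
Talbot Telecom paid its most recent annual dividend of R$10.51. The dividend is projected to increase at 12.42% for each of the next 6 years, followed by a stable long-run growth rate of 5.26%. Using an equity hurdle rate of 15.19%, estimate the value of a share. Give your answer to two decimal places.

Two-stage DDM. Project D₁…D_6 at 0.1242, terminal growth 0.0526, discount at r = 0.1519.
D_1 = 11.8153
D_2 = 13.2828
D_3 = 14.9325
D_4 = 16.7872
D_5 = 18.8721
D_6 = 21.2160
Terminal value at t=6: TV = D_7/(r−g) = 22.3320/(0.1519−0.0526) = 224.8942
P₀ = 11.8153/(1+0.1519)^1 + 13.2828/(1+0.1519)^2 + 14.9325/(1+0.1519)^3 + 16.7872/(1+0.1519)^4 + 18.8721/(1+0.1519)^5 + 21.2160/(1+0.1519)^6 + 224.8942/(1+0.1519)^6 = 154.2299

R$154.23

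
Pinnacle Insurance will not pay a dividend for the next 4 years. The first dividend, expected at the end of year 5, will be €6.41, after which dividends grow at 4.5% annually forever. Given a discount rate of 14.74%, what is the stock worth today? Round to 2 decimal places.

Deferred-dividend DDM. At t=4 the remaining stream is a growing perpetuity with first payment D_5 = 6.41.
V_4 = D_5/(r−g) = 6.41/(0.1474−0.045) = 62.5977
P₀ = V_4/(1+r)^4 = 62.5977/(1+0.1474)^4 = 36.1159

€36.12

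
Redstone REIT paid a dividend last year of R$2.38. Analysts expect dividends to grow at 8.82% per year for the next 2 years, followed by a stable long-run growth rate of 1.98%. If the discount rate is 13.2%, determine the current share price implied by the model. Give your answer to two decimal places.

R$24.48

Two-stage DDM. Project D₁…D_2 at 0.0882, terminal growth 0.0198, discount at r = 0.132.
D_1 = 2.5899
D_2 = 2.8183
Terminal value at t=2: TV = D_3/(r−g) = 2.8741/(0.132−0.0198) = 25.6163
P₀ = 2.5899/(1+0.132)^1 + 2.8183/(1+0.132)^2 + 25.6163/(1+0.132)^2 = 24.4778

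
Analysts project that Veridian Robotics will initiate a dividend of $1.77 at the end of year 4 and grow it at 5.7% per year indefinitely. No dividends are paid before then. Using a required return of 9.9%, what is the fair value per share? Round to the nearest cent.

Deferred-dividend DDM. At t=3 the remaining stream is a growing perpetuity with first payment D_4 = 1.77.
V_3 = D_4/(r−g) = 1.77/(0.099−0.057) = 42.1429
P₀ = V_3/(1+r)^3 = 42.1429/(1+0.099)^3 = 31.7491

$31.75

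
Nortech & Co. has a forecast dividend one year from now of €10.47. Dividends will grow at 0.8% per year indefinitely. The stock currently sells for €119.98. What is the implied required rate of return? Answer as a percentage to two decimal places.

Rearranging the constant-growth DDM: r = D₁/P₀ + g.
r = 10.4700 / 119.98 + 0.008 = 0.08726 + 0.008 = 0.09526

9.53%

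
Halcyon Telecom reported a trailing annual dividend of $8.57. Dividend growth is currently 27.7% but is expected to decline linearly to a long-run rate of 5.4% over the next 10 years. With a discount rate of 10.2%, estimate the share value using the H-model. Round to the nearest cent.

H-model: P₀ = D₀[(1+g_L) + H(g_S−g_L)]/(r−g_L), with H = 10/2 = 5.
P₀ = 8.57 × [(1+0.054) + 5×(0.277−0.054)] / (0.102−0.054)
   = 8.57 × 2.1690 / 0.048 = 387.2569

$387.26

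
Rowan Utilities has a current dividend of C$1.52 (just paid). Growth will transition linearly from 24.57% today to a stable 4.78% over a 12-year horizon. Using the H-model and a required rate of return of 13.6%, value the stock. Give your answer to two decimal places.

H-model: P₀ = D₀[(1+g_L) + H(g_S−g_L)]/(r−g_L), with H = 12/2 = 6.
P₀ = 1.52 × [(1+0.0478) + 6×(0.2457−0.0478)] / (0.136−0.0478)
   = 1.52 × 2.2352 / 0.0882 = 38.5205

C$38.52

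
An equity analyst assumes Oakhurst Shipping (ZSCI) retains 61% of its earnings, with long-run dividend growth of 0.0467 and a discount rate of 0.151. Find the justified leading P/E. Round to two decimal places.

3.74

Payout ratio b = 1 − 0.61 = 0.39.
Justified leading P/E = b/(r−g) = 0.39/(0.151−0.0467) = 3.7392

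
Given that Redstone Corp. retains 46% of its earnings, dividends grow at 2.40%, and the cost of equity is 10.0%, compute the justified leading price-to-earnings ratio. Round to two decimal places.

Payout ratio b = 1 − 0.46 = 0.54.
Justified leading P/E = b/(r−g) = 0.54/(0.1−0.024) = 7.1053

7.11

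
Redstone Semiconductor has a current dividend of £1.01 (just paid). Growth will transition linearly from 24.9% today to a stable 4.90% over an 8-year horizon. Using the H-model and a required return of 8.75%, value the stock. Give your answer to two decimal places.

£48.51

H-model: P₀ = D₀[(1+g_L) + H(g_S−g_L)]/(r−g_L), with H = 8/2 = 4.
P₀ = 1.01 × [(1+0.049) + 4×(0.249−0.049)] / (0.0875−0.049)
   = 1.01 × 1.8490 / 0.0385 = 48.5062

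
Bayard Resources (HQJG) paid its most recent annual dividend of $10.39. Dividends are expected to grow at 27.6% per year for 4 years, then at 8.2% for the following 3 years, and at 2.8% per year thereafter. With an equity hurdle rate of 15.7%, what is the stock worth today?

$193.97

Three-stage DDM. Project D₁…D_7; terminal Gordon value at t=7 with g = 0.028; discount at r = 0.157.
D_1 = 13.2576
D_2 = 16.9167
D_3 = 21.5858
D_4 = 27.5434
D_5 = 29.8020
D_6 = 32.2458
D_7 = 34.8899
TV_7 = 35.8668/(0.157−0.028) = 278.0375
P₀ = Σ Dₜ/(1+r)ᵗ + TV_7/(1+r)^7 = 193.9678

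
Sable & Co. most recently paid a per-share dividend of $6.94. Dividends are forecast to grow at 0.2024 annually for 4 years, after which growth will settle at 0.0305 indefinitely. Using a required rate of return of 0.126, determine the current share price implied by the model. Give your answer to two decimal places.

$130.17

Two-stage DDM. Project D₁…D_4 at 0.2024, terminal growth 0.0305, discount at r = 0.126.
D_1 = 8.3447
D_2 = 10.0336
D_3 = 12.0644
D_4 = 14.5063
Terminal value at t=4: TV = D_5/(r−g) = 14.9487/(0.126−0.0305) = 156.5309
P₀ = 8.3447/(1+0.126)^1 + 10.0336/(1+0.126)^2 + 12.0644/(1+0.126)^3 + 14.5063/(1+0.126)^4 + 156.5309/(1+0.126)^4 = 130.1741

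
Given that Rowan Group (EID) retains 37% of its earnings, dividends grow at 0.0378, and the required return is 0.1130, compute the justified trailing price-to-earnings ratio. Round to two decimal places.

Payout ratio b = 1 − 0.37 = 0.63.
Justified trailing P/E = b(1+g)/(r−g) = 0.63×(1+0.0378)/(0.113−0.0378) = 8.6943

8.69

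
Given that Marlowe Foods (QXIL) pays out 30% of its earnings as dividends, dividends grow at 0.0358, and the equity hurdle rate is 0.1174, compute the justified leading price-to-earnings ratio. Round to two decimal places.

3.68

Justified leading P/E = b/(r−g) = 0.30/(0.1174−0.0358) = 3.6765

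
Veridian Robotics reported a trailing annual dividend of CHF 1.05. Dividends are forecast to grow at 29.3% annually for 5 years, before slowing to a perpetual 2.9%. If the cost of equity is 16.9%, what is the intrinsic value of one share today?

CHF 19.95

Two-stage DDM. Project D₁…D_5 at 0.293, terminal growth 0.029, discount at r = 0.169.
D_1 = 1.3577
D_2 = 1.7554
D_3 = 2.2698
D_4 = 2.9348
D_5 = 3.7947
Terminal value at t=5: TV = D_6/(r−g) = 3.9048/(0.169−0.029) = 27.8913
P₀ = 1.3577/(1+0.169)^1 + 1.7554/(1+0.169)^2 + 2.2698/(1+0.169)^3 + 2.9348/(1+0.169)^4 + 3.7947/(1+0.169)^5 + 27.8913/(1+0.169)^5 = 19.9526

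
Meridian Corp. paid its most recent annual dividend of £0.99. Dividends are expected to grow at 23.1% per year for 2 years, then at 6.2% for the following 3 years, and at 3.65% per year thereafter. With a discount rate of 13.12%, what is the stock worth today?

£15.97

Three-stage DDM. Project D₁…D_5; terminal Gordon value at t=5 with g = 0.0365; discount at r = 0.1312.
D_1 = 1.2187
D_2 = 1.5002
D_3 = 1.5932
D_4 = 1.6920
D_5 = 1.7969
TV_5 = 1.8625/(0.1312−0.0365) = 19.6673
P₀ = Σ Dₜ/(1+r)ᵗ + TV_5/(1+r)^5 = 15.9720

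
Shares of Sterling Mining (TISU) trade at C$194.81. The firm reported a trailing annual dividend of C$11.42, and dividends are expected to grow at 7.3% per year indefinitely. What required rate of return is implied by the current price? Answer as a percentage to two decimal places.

13.59%

Rearranging the constant-growth DDM: r = D₁/P₀ + g.
D₁ = 11.42 × (1 + 0.073) = 12.2537.
r = 12.2537 / 194.81 + 0.073 = 0.06290 + 0.073 = 0.13590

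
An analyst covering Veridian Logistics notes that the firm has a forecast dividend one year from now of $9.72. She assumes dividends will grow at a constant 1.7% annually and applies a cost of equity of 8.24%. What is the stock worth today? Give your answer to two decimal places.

$148.62

Gordon growth model: P₀ = D₁/(r − g), with D₁ = 9.72 given directly.
P₀ = 9.7200 / (0.0824 − 0.017) = 9.7200 / 0.0654 = 148.6239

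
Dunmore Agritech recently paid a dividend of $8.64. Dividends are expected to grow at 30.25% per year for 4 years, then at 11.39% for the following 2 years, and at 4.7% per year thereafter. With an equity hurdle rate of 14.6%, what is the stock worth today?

$219.77

Three-stage DDM. Project D₁…D_6; terminal Gordon value at t=6 with g = 0.047; discount at r = 0.146.
D_1 = 11.2536
D_2 = 14.6578
D_3 = 19.0918
D_4 = 24.8671
D_5 = 27.6994
D_6 = 30.8544
TV_6 = 32.3046/(0.146−0.047) = 326.3086
P₀ = Σ Dₜ/(1+r)ᵗ + TV_6/(1+r)^6 = 219.7703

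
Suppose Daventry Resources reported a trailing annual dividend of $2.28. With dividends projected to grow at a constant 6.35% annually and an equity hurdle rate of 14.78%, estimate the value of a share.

Gordon growth model: P₀ = D₁/(r − g). D₁ = 2.28 × (1 + 0.0635) = 2.4248.
P₀ = 2.4248 / (0.1478 − 0.0635) = 2.4248 / 0.0843 = 28.7637

$28.76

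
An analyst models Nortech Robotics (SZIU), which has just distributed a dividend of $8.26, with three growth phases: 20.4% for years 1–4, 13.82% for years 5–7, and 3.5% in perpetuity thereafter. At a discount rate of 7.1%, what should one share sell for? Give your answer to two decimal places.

$544.66

Three-stage DDM. Project D₁…D_7; terminal Gordon value at t=7 with g = 0.035; discount at r = 0.071.
D_1 = 9.9450
D_2 = 11.9738
D_3 = 14.4165
D_4 = 17.3575
D_5 = 19.7563
D_6 = 22.4866
D_7 = 25.5942
TV_7 = 26.4900/(0.071−0.035) = 735.8336
P₀ = Σ Dₜ/(1+r)ᵗ + TV_7/(1+r)^7 = 544.6611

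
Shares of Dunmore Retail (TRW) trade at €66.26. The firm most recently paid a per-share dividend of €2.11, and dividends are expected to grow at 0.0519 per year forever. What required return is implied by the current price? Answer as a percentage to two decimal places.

8.54%

Rearranging the constant-growth DDM: r = D₁/P₀ + g.
D₁ = 2.11 × (1 + 0.0519) = 2.2195.
r = 2.2195 / 66.26 + 0.0519 = 0.03350 + 0.0519 = 0.08540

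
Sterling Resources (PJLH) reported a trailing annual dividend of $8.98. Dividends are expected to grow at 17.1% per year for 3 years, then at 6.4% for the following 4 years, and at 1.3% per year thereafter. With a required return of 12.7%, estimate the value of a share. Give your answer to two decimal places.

Three-stage DDM. Project D₁…D_7; terminal Gordon value at t=7 with g = 0.013; discount at r = 0.127.
D_1 = 10.5156
D_2 = 12.3137
D_3 = 14.4194
D_4 = 15.3422
D_5 = 16.3241
D_6 = 17.3689
D_7 = 18.4805
TV_7 = 18.7207/(0.127−0.013) = 164.2170
P₀ = Σ Dₜ/(1+r)ᵗ + TV_7/(1+r)^7 = 135.1807

$135.18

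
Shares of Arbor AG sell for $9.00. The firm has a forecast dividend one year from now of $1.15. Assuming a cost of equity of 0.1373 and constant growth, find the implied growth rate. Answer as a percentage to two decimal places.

From P₀ = D₁/(r − g), the implied growth is g = r − D₁/P₀.
g = 0.1373 − 1.15/9.00 = 0.1373 − 0.12778 = 0.00952

0.95%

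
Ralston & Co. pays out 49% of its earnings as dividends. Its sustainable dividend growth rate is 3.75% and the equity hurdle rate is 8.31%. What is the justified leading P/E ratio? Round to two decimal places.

Justified leading P/E = b/(r−g) = 0.49/(0.0831−0.0375) = 10.7456

10.75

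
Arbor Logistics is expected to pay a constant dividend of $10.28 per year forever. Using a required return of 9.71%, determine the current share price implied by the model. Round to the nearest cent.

Zero-growth DDM (perpetuity): P₀ = D/r = 10.28 / 0.0971 = 105.8702

$105.87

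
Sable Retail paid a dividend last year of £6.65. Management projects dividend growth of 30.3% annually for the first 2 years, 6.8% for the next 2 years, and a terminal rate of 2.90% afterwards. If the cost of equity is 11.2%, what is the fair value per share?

£138.53

Three-stage DDM. Project D₁…D_4; terminal Gordon value at t=4 with g = 0.029; discount at r = 0.112.
D_1 = 8.6649
D_2 = 11.2904
D_3 = 12.0582
D_4 = 12.8781
TV_4 = 13.2516/(0.112−0.029) = 159.6578
P₀ = Σ Dₜ/(1+r)ᵗ + TV_4/(1+r)^4 = 138.5315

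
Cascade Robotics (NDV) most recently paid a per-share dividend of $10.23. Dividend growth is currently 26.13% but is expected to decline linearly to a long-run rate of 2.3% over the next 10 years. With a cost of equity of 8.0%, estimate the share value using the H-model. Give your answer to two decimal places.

H-model: P₀ = D₀[(1+g_L) + H(g_S−g_L)]/(r−g_L), with H = 10/2 = 5.
P₀ = 10.23 × [(1+0.023) + 5×(0.2613−0.023)] / (0.08−0.023)
   = 10.23 × 2.2145 / 0.057 = 397.4445

$397.44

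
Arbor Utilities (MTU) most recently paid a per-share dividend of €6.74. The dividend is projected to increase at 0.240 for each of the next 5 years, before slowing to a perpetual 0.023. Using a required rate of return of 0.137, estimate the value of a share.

Two-stage DDM. Project D₁…D_5 at 0.24, terminal growth 0.023, discount at r = 0.137.
D_1 = 8.3576
D_2 = 10.3634
D_3 = 12.8506
D_4 = 15.9348
D_5 = 19.7592
Terminal value at t=5: TV = D_6/(r−g) = 20.2136/(0.137−0.023) = 177.3124
P₀ = 8.3576/(1+0.137)^1 + 10.3634/(1+0.137)^2 + 12.8506/(1+0.137)^3 + 15.9348/(1+0.137)^4 + 19.7592/(1+0.137)^5 + 177.3124/(1+0.137)^5 = 137.3546

€137.35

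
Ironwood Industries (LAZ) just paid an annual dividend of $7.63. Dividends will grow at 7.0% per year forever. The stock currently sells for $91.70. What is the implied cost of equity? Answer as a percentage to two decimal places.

15.90%

Rearranging the constant-growth DDM: r = D₁/P₀ + g.
D₁ = 7.63 × (1 + 0.07) = 8.1641.
r = 8.1641 / 91.70 + 0.07 = 0.08903 + 0.07 = 0.15903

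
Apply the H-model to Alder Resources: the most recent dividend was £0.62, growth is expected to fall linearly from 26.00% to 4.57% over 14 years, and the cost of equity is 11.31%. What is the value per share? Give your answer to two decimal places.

£23.42

H-model: P₀ = D₀[(1+g_L) + H(g_S−g_L)]/(r−g_L), with H = 14/2 = 7.
P₀ = 0.62 × [(1+0.0457) + 7×(0.26−0.0457)] / (0.1131−0.0457)
   = 0.62 × 2.5458 / 0.0674 = 23.4183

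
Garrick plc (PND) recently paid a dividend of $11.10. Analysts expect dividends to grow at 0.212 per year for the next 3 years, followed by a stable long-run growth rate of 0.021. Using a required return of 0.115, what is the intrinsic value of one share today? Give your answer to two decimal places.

$194.28

Two-stage DDM. Project D₁…D_3 at 0.212, terminal growth 0.021, discount at r = 0.115.
D_1 = 13.4532
D_2 = 16.3053
D_3 = 19.7620
Terminal value at t=3: TV = D_4/(r−g) = 20.1770/(0.115−0.021) = 214.6489
P₀ = 13.4532/(1+0.115)^1 + 16.3053/(1+0.115)^2 + 19.7620/(1+0.115)^3 + 214.6489/(1+0.115)^3 = 194.2847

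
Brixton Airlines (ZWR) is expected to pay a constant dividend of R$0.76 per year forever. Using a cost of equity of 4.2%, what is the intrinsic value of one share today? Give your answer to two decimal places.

Zero-growth DDM (perpetuity): P₀ = D/r = 0.76 / 0.042 = 18.0952

R$18.10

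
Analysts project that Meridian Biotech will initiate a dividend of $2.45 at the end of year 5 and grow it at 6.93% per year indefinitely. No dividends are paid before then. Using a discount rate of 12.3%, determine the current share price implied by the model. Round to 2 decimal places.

Deferred-dividend DDM. At t=4 the remaining stream is a growing perpetuity with first payment D_5 = 2.45.
V_4 = D_5/(r−g) = 2.45/(0.123−0.0693) = 45.6238
P₀ = V_4/(1+r)^4 = 45.6238/(1+0.123)^4 = 28.6862

$28.69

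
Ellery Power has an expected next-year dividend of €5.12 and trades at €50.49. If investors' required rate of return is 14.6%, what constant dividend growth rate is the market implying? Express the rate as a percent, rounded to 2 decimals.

From P₀ = D₁/(r − g), the implied growth is g = r − D₁/P₀.
g = 0.146 − 5.12/50.49 = 0.146 − 0.10141 = 0.04459

4.46%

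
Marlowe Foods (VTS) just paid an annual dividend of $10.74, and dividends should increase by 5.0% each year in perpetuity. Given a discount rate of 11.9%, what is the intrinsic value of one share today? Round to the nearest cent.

Gordon growth model: P₀ = D₁/(r − g). D₁ = 10.74 × (1 + 0.05) = 11.2770.
P₀ = 11.2770 / (0.119 − 0.05) = 11.2770 / 0.069 = 163.4348

$163.43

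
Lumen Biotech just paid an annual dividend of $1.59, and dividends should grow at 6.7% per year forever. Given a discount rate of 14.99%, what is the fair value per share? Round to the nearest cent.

$20.46

Gordon growth model: P₀ = D₁/(r − g). D₁ = 1.59 × (1 + 0.067) = 1.6965.
P₀ = 1.6965 / (0.1499 − 0.067) = 1.6965 / 0.0829 = 20.4648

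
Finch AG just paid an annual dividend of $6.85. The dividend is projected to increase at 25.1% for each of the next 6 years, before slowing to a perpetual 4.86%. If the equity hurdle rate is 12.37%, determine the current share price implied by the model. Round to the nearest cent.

$242.94

Two-stage DDM. Project D₁…D_6 at 0.251, terminal growth 0.0486, discount at r = 0.1237.
D_1 = 8.5693
D_2 = 10.7203
D_3 = 13.4110
D_4 = 16.7772
D_5 = 20.9883
D_6 = 26.2564
Terminal value at t=6: TV = D_7/(r−g) = 27.5324/(0.1237−0.0486) = 366.6100
P₀ = 8.5693/(1+0.1237)^1 + 10.7203/(1+0.1237)^2 + 13.4110/(1+0.1237)^3 + 16.7772/(1+0.1237)^4 + 20.9883/(1+0.1237)^5 + 26.2564/(1+0.1237)^6 + 366.6100/(1+0.1237)^6 = 242.9430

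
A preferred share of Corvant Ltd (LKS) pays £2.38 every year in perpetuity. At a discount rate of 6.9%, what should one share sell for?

£34.49

Zero-growth DDM (perpetuity): P₀ = D/r = 2.38 / 0.069 = 34.4928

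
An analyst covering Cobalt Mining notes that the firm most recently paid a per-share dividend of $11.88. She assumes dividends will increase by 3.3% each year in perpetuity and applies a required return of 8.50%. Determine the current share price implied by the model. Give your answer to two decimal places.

$236.00

Gordon growth model: P₀ = D₁/(r − g). D₁ = 11.88 × (1 + 0.033) = 12.2720.
P₀ = 12.2720 / (0.085 − 0.033) = 12.2720 / 0.052 = 236.0008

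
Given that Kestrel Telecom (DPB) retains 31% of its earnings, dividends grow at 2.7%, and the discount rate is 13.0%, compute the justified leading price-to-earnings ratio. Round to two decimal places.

Payout ratio b = 1 − 0.31 = 0.69.
Justified leading P/E = b/(r−g) = 0.69/(0.13−0.027) = 6.6990

6.70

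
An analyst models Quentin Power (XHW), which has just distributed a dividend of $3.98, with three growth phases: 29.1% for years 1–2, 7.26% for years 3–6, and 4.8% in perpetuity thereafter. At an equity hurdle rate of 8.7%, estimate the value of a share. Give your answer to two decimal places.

$175.09

Three-stage DDM. Project D₁…D_6; terminal Gordon value at t=6 with g = 0.048; discount at r = 0.087.
D_1 = 5.1382
D_2 = 6.6334
D_3 = 7.1150
D_4 = 7.6315
D_5 = 8.1856
D_6 = 8.7798
TV_6 = 9.2013/(0.087−0.048) = 235.9301
P₀ = Σ Dₜ/(1+r)ᵗ + TV_6/(1+r)^6 = 175.0864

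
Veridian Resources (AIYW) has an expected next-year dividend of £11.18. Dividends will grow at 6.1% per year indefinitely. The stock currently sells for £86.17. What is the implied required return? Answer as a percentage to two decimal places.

Rearranging the constant-growth DDM: r = D₁/P₀ + g.
r = 11.1800 / 86.17 + 0.061 = 0.12974 + 0.061 = 0.19074

19.07%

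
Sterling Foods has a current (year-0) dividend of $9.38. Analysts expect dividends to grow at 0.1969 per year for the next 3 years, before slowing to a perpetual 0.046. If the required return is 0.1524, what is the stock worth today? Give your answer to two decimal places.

Two-stage DDM. Project D₁…D_3 at 0.1969, terminal growth 0.046, discount at r = 0.1524.
D_1 = 11.2269
D_2 = 13.4375
D_3 = 16.0833
Terminal value at t=3: TV = D_4/(r−g) = 16.8232/(0.1524−0.046) = 158.1126
P₀ = 11.2269/(1+0.1524)^1 + 13.4375/(1+0.1524)^2 + 16.0833/(1+0.1524)^3 + 158.1126/(1+0.1524)^3 = 133.6832

$133.68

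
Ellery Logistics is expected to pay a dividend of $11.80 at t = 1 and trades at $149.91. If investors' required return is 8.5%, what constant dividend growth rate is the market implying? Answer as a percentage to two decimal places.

From P₀ = D₁/(r − g), the implied growth is g = r − D₁/P₀.
g = 0.085 − 11.80/149.91 = 0.085 − 0.07871 = 0.00629

0.63%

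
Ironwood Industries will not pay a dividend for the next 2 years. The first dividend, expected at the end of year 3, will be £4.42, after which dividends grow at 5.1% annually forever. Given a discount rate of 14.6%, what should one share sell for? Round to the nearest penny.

£35.43

Deferred-dividend DDM. At t=2 the remaining stream is a growing perpetuity with first payment D_3 = 4.42.
V_2 = D_3/(r−g) = 4.42/(0.146−0.051) = 46.5263
P₀ = V_2/(1+r)^2 = 46.5263/(1+0.146)^2 = 35.4266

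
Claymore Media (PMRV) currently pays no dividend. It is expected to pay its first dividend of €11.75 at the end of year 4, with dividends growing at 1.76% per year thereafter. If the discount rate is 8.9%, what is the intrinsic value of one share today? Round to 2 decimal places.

Deferred-dividend DDM. At t=3 the remaining stream is a growing perpetuity with first payment D_4 = 11.75.
V_3 = D_4/(r−g) = 11.75/(0.089−0.0176) = 164.5658
P₀ = V_3/(1+r)^3 = 164.5658/(1+0.089)^3 = 127.4254

€127.43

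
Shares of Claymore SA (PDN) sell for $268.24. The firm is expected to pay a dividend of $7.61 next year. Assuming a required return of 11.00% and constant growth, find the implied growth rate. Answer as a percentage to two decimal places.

8.16%

From P₀ = D₁/(r − g), the implied growth is g = r − D₁/P₀.
g = 0.11 − 7.61/268.24 = 0.11 − 0.02837 = 0.08163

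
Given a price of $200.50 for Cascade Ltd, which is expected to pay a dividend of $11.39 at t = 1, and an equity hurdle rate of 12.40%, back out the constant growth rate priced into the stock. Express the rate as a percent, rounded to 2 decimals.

From P₀ = D₁/(r − g), the implied growth is g = r − D₁/P₀.
g = 0.124 − 11.39/200.50 = 0.124 − 0.05681 = 0.06719

6.72%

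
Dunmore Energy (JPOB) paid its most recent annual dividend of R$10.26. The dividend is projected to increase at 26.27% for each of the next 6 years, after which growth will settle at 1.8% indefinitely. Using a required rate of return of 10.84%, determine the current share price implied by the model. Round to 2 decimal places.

Two-stage DDM. Project D₁…D_6 at 0.2627, terminal growth 0.018, discount at r = 0.1084.
D_1 = 12.9553
D_2 = 16.3587
D_3 = 20.6561
D_4 = 26.0824
D_5 = 32.9343
D_6 = 41.5861
Terminal value at t=6: TV = D_7/(r−g) = 42.3347/(0.1084−0.018) = 468.3039
P₀ = 12.9553/(1+0.1084)^1 + 16.3587/(1+0.1084)^2 + 20.6561/(1+0.1084)^3 + 26.0824/(1+0.1084)^4 + 32.9343/(1+0.1084)^5 + 41.5861/(1+0.1084)^6 + 468.3039/(1+0.1084)^6 = 352.1175

R$352.12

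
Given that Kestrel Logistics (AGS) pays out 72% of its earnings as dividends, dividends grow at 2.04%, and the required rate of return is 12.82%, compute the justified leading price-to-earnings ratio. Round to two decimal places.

6.68

Justified leading P/E = b/(r−g) = 0.72/(0.1282−0.0204) = 6.6790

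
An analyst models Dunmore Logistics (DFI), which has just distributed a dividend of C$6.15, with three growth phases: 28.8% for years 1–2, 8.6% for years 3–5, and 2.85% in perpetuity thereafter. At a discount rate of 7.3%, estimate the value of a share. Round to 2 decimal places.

Three-stage DDM. Project D₁…D_5; terminal Gordon value at t=5 with g = 0.0285; discount at r = 0.073.
D_1 = 7.9212
D_2 = 10.2025
D_3 = 11.0799
D_4 = 12.0328
D_5 = 13.0676
TV_5 = 13.4400/(0.073−0.0285) = 302.0234
P₀ = Σ Dₜ/(1+r)ᵗ + TV_5/(1+r)^5 = 255.8227

C$255.82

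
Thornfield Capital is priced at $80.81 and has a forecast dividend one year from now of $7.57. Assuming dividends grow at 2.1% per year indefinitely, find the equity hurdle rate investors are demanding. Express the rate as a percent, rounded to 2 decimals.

Rearranging the constant-growth DDM: r = D₁/P₀ + g.
r = 7.5700 / 80.81 + 0.021 = 0.09368 + 0.021 = 0.11468

11.47%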